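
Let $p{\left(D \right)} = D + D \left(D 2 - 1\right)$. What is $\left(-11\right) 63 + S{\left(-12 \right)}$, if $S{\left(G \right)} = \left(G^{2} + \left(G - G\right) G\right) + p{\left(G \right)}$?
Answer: $-261$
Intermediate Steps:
$p{\left(D \right)} = D + D \left(-1 + 2 D\right)$ ($p{\left(D \right)} = D + D \left(2 D - 1\right) = D + D \left(-1 + 2 D\right)$)
$S{\left(G \right)} = 3 G^{2}$ ($S{\left(G \right)} = \left(G^{2} + \left(G - G\right) G\right) + 2 G^{2} = \left(G^{2} + 0 G\right) + 2 G^{2} = \left(G^{2} + 0\right) + 2 G^{2} = G^{2} + 2 G^{2} = 3 G^{2}$)
$\left(-11\right) 63 + S{\left(-12 \right)} = \left(-11\right) 63 + 3 \left(-12\right)^{2} = -693 + 3 \cdot 144 = -693 + 432 = -261$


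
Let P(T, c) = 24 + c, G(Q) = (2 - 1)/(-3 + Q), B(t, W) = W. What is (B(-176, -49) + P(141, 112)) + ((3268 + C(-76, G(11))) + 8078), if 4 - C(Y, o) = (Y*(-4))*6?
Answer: 9613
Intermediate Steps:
G(Q) = 1/(-3 + Q)
C(Y, o) = 4 + 24*Y (C(Y, o) = 4 - Y*(-4)*6 = 4 - (-4*Y)*6 = 4 - (-24)*Y = 4 + 24*Y)
(B(-176, -49) + P(141, 112)) + ((3268 + C(-76, G(11))) + 8078) = (-49 + (24 + 112)) + ((3268 + (4 + 24*(-76))) + 8078) = (-49 + 136) + ((3268 + (4 - 1824)) + 8078) = 87 + ((3268 - 1820) + 8078) = 87 + (1448 + 8078) = 87 + 9526 = 9613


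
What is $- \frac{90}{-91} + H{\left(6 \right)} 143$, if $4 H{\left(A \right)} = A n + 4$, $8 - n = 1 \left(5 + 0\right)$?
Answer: $\frac{143323}{182} \approx 787.49$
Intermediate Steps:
$n = 3$ ($n = 8 - 1 \left(5 + 0\right) = 8 - 1 \cdot 5 = 8 - 5 = 3$)
$H{\left(A \right)} = 1 + \frac{3 A}{4}$ ($H{\left(A \right)} = \frac{A 3 + 4}{4} = \frac{3 A + 4}{4} = \frac{4 + 3 A}{4} = 1 + \frac{3 A}{4}$)
$- \frac{90}{-91} + H{\left(6 \right)} 143 = - \frac{90}{-91} + \left(1 + \frac{3}{4} \cdot 6\right) 143 = \left(-90\right) \left(- \frac{1}{91}\right) + \left(1 + \frac{9}{2}\right) 143 = \frac{90}{91} + \frac{11}{2} \cdot 143 = \frac{90}{91} + \frac{1573}{2} = \frac{143323}{182}$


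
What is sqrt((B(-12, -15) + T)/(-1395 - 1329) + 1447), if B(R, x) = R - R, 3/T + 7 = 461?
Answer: sqrt(1192999406)/908 ≈ 38.039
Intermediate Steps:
T = 3/454 (T = 3/(-7 + 461) = 3/454 ≈ 0.0066079)
B(R, x) = 0
sqrt((B(-12, -15) + T)/(-1395 - 1329) + 1447) = sqrt((0 + 3/454)/(-1395 - 1329) + 1447) = sqrt((3/454)/(-2724) + 1447) = sqrt((3/454)*(-1/2724) + 1447) = sqrt(-1/412232 + 1447) = sqrt(596499703/412232) = sqrt(1192999406)/908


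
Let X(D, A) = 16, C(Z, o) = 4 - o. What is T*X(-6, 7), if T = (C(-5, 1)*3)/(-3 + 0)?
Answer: -48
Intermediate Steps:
T = -3 (T = ((4 - 1*1)*3)/(-3 + 0) = ((4 - 1)*3)/(-3) = (3*3)*(-⅓) = 9*(-⅓) = -3)
T*X(-6, 7) = -3*16 = -48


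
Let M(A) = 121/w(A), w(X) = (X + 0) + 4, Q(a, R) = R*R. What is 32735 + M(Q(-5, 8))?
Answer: 2226101/68 ≈ 32737.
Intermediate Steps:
Q(a, R) = R²
w(X) = 4 + X (w(X) = X + 4 = 4 + X)
M(A) = 121/(4 + A)
32735 + M(Q(-5, 8)) = 32735 + 121/(4 + 8²) = 32735 + 121/(4 + 64) = 32735 + 121/68 = 2226101/68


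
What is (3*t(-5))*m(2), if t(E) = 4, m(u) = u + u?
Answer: 48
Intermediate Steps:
m(u) = 2*u
(3*t(-5))*m(2) = (3*4)*(2*2) = 12*4 = 48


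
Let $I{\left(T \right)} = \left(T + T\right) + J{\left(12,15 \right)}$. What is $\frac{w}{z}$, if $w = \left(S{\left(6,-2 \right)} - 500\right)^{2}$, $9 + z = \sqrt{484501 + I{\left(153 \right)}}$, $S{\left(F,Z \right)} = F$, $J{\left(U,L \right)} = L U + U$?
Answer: $\frac{57798}{12761} + \frac{6422 \sqrt{484999}}{12761} \approx 355.0$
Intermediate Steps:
$J{\left(U,L \right)} = U + L U$
$I{\left(T \right)} = 192 + 2 T$ ($I{\left(T \right)} = \left(T + T\right) + 12 \left(1 + 15\right) = 2 T + 12 \cdot 16 = 2 T + 192 = 192 + 2 T$)
$z = -9 + \sqrt{484999}$ ($z = -9 + \sqrt{484501 + \left(192 + 2 \cdot 153\right)} = -9 + \sqrt{484501 + \left(192 + 306\right)} = -9 + \sqrt{484501 + 498} = -9 + \sqrt{484999} \approx 687.42$)
$w = 244036$ ($w = \left(6 - 500\right)^{2} = \left(-494\right)^{2} = 244036$)
$\frac{w}{z} = \frac{244036}{-9 + \sqrt{484999}}$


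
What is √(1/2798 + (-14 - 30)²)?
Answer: 3*√1684063038/2798 ≈ 44.000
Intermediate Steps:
√(1/2798 + (-14 - 30)²) = √(1/2798 + (-44)²) = √(1/2798 + 1936) = √(5416929/2798) = 3*√1684063038/2798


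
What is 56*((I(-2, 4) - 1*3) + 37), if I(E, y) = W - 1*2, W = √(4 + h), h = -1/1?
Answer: 1792 + 56*√3 ≈ 1889.0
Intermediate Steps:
h = -1 (h = -1*1 = -1)
W = √3 (W = √(4 - 1) = √3 ≈ 1.7320)
I(E, y) = -2 + √3 (I(E, y) = √3 - 1*2 = √3 - 2 = -2 + √3)
56*((I(-2, 4) - 1*3) + 37) = 56*(((-2 + √3) - 1*3) + 37) = 56*(((-2 + √3) - 3) + 37) = 56*((-5 + √3) + 37) = 56*(32 + √3) = 1792 + 56*√3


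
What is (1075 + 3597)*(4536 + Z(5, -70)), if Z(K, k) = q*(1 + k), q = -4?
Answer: 22481664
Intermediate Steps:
Z(K, k) = -4 - 4*k (Z(K, k) = -4*(1 + k) = -4 - 4*k)
(1075 + 3597)*(4536 + Z(5, -70)) = (1075 + 3597)*(4536 + (-4 - 4*(-70))) = 4672*(4536 + (-4 + 280)) = 4672*(4536 + 276) = 4672*4812 = 22481664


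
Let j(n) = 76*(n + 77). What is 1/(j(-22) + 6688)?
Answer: 1/10868 ≈ 9.2013e-5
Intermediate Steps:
j(n) = 5852 + 76*n (j(n) = 76*(77 + n) = 5852 + 76*n)
1/(j(-22) + 6688) = 1/((5852 + 76*(-22)) + 6688) = 1/((5852 - 1672) + 6688) = 1/(4180 + 6688) = 1/10868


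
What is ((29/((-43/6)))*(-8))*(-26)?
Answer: -36192/43 ≈ -841.67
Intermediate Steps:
((29/((-43/6)))*(-8))*(-26) = ((29/((-43*1/6)))*(-8))*(-26) = ((29/(-43/6))*(-8))*(-26) = ((29*(-6/43))*(-8))*(-26) = -174/43*(-8)*(-26) = (1392/43)*(-26) = -36192/43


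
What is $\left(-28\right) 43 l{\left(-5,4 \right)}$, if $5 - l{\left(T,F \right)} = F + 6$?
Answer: $6020$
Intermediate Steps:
$l{\left(T,F \right)} = -1 - F$ ($l{\left(T,F \right)} = 5 - \left(F + 6\right) = 5 - \left(6 + F\right) = -1 - F$)
$\left(-28\right) 43 l{\left(-5,4 \right)} = \left(-28\right) 43 \left(-1 - 4\right) = - 1204 \left(-1 - 4\right) = \left(-1204\right) \left(-5\right) = 6020$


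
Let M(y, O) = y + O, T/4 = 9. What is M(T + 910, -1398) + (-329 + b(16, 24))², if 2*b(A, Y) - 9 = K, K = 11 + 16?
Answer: 96269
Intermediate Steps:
T = 36 (T = 4*9 = 36)
K = 27
b(A, Y) = 18 (b(A, Y) = 9/2 + (½)*27 = 9/2 + 27/2 = 18)
M(y, O) = O + y
M(T + 910, -1398) + (-329 + b(16, 24))² = (-1398 + (36 + 910)) + (-329 + 18)² = (-1398 + 946) + (-311)² = -452 + 96721 = 96269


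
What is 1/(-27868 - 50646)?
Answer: -1/78514 ≈ -1.2737e-5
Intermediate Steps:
1/(-27868 - 50646) = 1/(-78514) = -1/78514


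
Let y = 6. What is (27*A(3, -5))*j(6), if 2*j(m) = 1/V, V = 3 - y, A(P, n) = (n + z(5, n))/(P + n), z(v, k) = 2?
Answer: -27/4 ≈ -6.7500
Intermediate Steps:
A(P, n) = (2 + n)/(P + n) (A(P, n) = (n + 2)/(P + n) = (2 + n)/(P + n))
V = -3 (V = 3 - 1*6 = 3 - 6 = -3)
j(m) = -1/6 (j(m) = (1/2)/(-3) = (1/2)*(-1/3) = -1/6)
(27*A(3, -5))*j(6) = (27*((2 - 5)/(3 - 5)))*(-1/6) = (27*(-3/(-2)))*(-1/6) = (27*(-1/2*(-3)))*(-1/6) = (27*(3/2))*(-1/6) = (81/2)*(-1/6) = -27/4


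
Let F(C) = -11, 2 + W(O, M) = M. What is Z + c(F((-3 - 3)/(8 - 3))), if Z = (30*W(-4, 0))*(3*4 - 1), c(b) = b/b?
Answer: -659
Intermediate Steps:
W(O, M) = -2 + M
c(b) = 1
Z = -660 (Z = (30*(-2 + 0))*(3*4 - 1) = (30*(-2))*(12 - 1) = -60*11 = -660)
Z + c(F((-3 - 3)/(8 - 3))) = -660 + 1 = -659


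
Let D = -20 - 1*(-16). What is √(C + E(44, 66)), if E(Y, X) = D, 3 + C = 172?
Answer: √165 ≈ 12.845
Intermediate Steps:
D = -4 (D = -20 + 16 = -4)
C = 169 (C = -3 + 172 = 169)
E(Y, X) = -4
√(C + E(44, 66)) = √(169 - 4) = √165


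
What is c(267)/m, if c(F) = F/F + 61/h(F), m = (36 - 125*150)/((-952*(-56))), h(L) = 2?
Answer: -279888/3119 ≈ -89.736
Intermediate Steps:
m = -9357/26656 (m = (36 - 18750)/53312 = -18714*1/53312 = -9357/26656 ≈ -0.35103)
c(F) = 63/2 (c(F) = F/F + 61/2 = 1 + 61*(½) = 1 + 61/2 = 63/2)
c(267)/m = 63/(2*(-9357/26656)) = (63/2)*(-26656/9357) = -279888/3119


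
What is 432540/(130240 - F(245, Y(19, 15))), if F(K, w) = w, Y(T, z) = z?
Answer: 86508/26045 ≈ 3.3215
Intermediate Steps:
432540/(130240 - F(245, Y(19, 15))) = 432540/(130240 - 1*15) = 432540/(130240 - 15) = 432540/130225 = 432540*(1/130225) = 86508/26045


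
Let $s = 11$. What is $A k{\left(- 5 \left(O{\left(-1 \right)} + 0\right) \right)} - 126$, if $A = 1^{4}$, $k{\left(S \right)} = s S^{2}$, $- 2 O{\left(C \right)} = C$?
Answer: $- \frac{229}{4} \approx -57.25$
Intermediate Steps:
$O{\left(C \right)} = - \frac{C}{2}$
$k{\left(S \right)} = 11 S^{2}$
$A = 1$
$A k{\left(- 5 \left(O{\left(-1 \right)} + 0\right) \right)} - 126 = 1 \cdot 11 \left(- 5 \left(\left(- \frac{1}{2}\right) \left(-1\right) + 0\right)\right)^{2} - 126 = 1 \cdot 11 \left(- 5 \left(\frac{1}{2} + 0\right)\right)^{2} - 126 = 1 \cdot 11 \left(\left(-5\right) \frac{1}{2}\right)^{2} - 126 = 1 \cdot 11 \left(- \frac{5}{2}\right)^{2} - 126 = 1 \cdot 11 \cdot \frac{25}{4} - 126 = 1 \cdot \frac{275}{4} - 126 = \frac{275}{4} - 126 = - \frac{229}{4}$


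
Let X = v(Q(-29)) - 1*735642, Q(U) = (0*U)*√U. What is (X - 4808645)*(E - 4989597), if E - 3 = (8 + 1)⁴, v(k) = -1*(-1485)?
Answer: 27619965278466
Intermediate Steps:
Q(U) = 0 (Q(U) = 0*√U = 0)
v(k) = 1485
X = -734157 (X = 1485 - 1*735642 = 1485 - 735642 = -734157)
E = 6564 (E = 3 + (8 + 1)⁴ = 3 + 9⁴ = 3 + 6561 = 6564)
(X - 4808645)*(E - 4989597) = (-734157 - 4808645)*(6564 - 4989597) = -5542802*(-4983033) = 27619965278466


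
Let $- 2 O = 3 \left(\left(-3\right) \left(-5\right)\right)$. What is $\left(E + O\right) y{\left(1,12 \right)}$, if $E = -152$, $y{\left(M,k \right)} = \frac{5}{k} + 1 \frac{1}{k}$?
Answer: $- \frac{349}{4} \approx -87.25$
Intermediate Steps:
$O = - \frac{45}{2}$ ($O = - \frac{3 \left(\left(-3\right) \left(-5\right)\right)}{2} = - \frac{3 \cdot 15}{2} = \left(- \frac{1}{2}\right) 45 = - \frac{45}{2} \approx -22.5$)
$y{\left(M,k \right)} = \frac{6}{k}$ ($y{\left(M,k \right)} = \frac{5}{k} + \frac{1}{k} = \frac{6}{k}$)
$\left(E + O\right) y{\left(1,12 \right)} = \left(-152 - \frac{45}{2}\right) \frac{6}{12} = - \frac{349 \cdot 6 \cdot \frac{1}{12}}{2} = \left(- \frac{349}{2}\right) \frac{1}{2} = - \frac{349}{4}$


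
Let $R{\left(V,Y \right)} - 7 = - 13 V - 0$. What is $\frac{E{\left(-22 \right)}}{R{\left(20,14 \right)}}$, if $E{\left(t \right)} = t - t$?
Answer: $0$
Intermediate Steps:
$E{\left(t \right)} = 0$
$R{\left(V,Y \right)} = 7 - 13 V$
$\frac{E{\left(-22 \right)}}{R{\left(20,14 \right)}} = \frac{0}{7 - 260} = \frac{0}{-253} = 0 \left(- \frac{1}{253}\right) = 0$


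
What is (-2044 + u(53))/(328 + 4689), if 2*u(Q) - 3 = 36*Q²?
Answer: 97039/10034 ≈ 9.6710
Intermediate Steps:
u(Q) = 3/2 + 18*Q² (u(Q) = 3/2 + (36*Q²)/2 = 3/2 + 18*Q²)
(-2044 + u(53))/(328 + 4689) = (-2044 + (3/2 + 18*53²))/(328 + 4689) = (-2044 + (3/2 + 18*2809))/5017 = (-2044 + (3/2 + 50562))*(1/5017) = (-2044 + 101127/2)*(1/5017) = (97039/2)*(1/5017) = 97039/10034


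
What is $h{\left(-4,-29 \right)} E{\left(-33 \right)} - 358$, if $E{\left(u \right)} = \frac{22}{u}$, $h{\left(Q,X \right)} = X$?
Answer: $- \frac{1016}{3} \approx -338.67$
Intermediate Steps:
$h{\left(-4,-29 \right)} E{\left(-33 \right)} - 358 = - 29 \frac{22}{-33} - 358 = - 29 \cdot 22 \left(- \frac{1}{33}\right) - 358 = \left(-29\right) \left(- \frac{2}{3}\right) - 358 = \frac{58}{3} - 358 = - \frac{1016}{3}$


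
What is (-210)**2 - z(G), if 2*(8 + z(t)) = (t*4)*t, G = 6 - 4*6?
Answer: 43460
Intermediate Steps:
G = -18 (G = 6 - 24 = -18)
z(t) = -8 + 2*t**2 (z(t) = -8 + ((t*4)*t)/2 = -8 + ((4*t)*t)/2 = -8 + (4*t**2)/2 = -8 + 2*t**2)
(-210)**2 - z(G) = (-210)**2 - (-8 + 2*(-18)**2) = 44100 - (-8 + 2*324) = 44100 - (-8 + 648) = 44100 - 1*640 = 44100 - 640 = 43460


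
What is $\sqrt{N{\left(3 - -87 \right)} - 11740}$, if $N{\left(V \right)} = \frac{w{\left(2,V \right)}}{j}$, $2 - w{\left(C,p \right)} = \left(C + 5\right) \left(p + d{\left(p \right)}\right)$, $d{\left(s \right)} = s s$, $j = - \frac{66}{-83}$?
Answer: $\frac{2 i \sqrt{22823889}}{33} \approx 289.54 i$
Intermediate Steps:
$j = \frac{66}{83}$ ($j = \left(-66\right) \left(- \frac{1}{83}\right) = \frac{66}{83} \approx 0.79518$)
$d{\left(s \right)} = s^{2}$
$w{\left(C,p \right)} = 2 - \left(5 + C\right) \left(p + p^{2}\right)$ ($w{\left(C,p \right)} = 2 - \left(C + 5\right) \left(p + p^{2}\right) = 2 - \left(5 + C\right) \left(p + p^{2}\right)$)
$N{\left(V \right)} = \frac{83}{33} - \frac{581 V}{66} - \frac{581 V^{2}}{66}$ ($N{\left(V \right)} = \frac{2 - 5 V - 5 V^{2} - 2 V - 2 V^{2}}{\frac{66}{83}} = \left(2 - 5 V - 5 V^{2} - 2 V - 2 V^{2}\right) \frac{83}{66} = \left(2 - 7 V - 7 V^{2}\right) \frac{83}{66} = \frac{83}{33} - \frac{581 V}{66} - \frac{581 V^{2}}{66}$)
$\sqrt{N{\left(3 - -87 \right)} - 11740} = \sqrt{\left(\frac{83}{33} - \frac{581 \left(3 - -87\right)}{66} - \frac{581 \left(3 - -87\right)^{2}}{66}\right) - 11740} = \sqrt{\left(\frac{83}{33} - \frac{581 \left(3 + 87\right)}{66} - \frac{581 \left(3 + 87\right)^{2}}{66}\right) - 11740} = \sqrt{\left(\frac{83}{33} - \frac{8715}{11} - \frac{581 \cdot 90^{2}}{66}\right) - 11740} = \sqrt{\left(\frac{83}{33} - \frac{8715}{11} - \frac{784350}{11}\right) - 11740} = \sqrt{- \frac{2379112}{33} - 11740} = \sqrt{- \frac{2766532}{33}} = \frac{2 i \sqrt{22823889}}{33}$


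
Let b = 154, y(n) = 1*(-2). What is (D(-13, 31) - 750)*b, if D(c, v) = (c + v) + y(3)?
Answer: -113036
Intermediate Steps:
y(n) = -2
D(c, v) = -2 + c + v (D(c, v) = (c + v) - 2 = -2 + c + v)
(D(-13, 31) - 750)*b = ((-2 - 13 + 31) - 750)*154 = (16 - 750)*154 = -734*154 = -113036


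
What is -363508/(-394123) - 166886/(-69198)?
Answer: 45463818781/13636261677 ≈ 3.3340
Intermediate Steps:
-363508/(-394123) - 166886/(-69198) = -363508*(-1/394123) - 166886*(-1/69198) = 363508/394123 + 83443/34599 = 45463818781/13636261677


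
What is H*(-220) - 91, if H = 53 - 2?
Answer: -11311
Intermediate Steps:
H = 51
H*(-220) - 91 = 51*(-220) - 91 = -11220 - 91 = -11311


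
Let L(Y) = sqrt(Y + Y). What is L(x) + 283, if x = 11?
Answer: 283 + sqrt(22) ≈ 287.69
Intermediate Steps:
L(Y) = sqrt(2)*sqrt(Y) (L(Y) = sqrt(2*Y) = sqrt(2)*sqrt(Y))
L(x) + 283 = sqrt(2)*sqrt(11) + 283 = sqrt(22) + 283 = 283 + sqrt(22)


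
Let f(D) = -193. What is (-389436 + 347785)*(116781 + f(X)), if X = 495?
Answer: -4856006788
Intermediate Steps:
(-389436 + 347785)*(116781 + f(X)) = (-389436 + 347785)*(116781 - 193) = -41651*116588 = -4856006788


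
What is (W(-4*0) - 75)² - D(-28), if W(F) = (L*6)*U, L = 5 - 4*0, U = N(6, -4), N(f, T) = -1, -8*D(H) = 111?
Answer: 88311/8 ≈ 11039.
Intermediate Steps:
D(H) = -111/8 (D(H) = -⅛*111 = -111/8)
U = -1
L = 5 (L = 5 - 1*0 = 5 + 0 = 5)
W(F) = -30 (W(F) = (5*6)*(-1) = 30*(-1) = -30)
(W(-4*0) - 75)² - D(-28) = (-30 - 75)² - 1*(-111/8) = (-105)² + 111/8 = 11025 + 111/8 = 88311/8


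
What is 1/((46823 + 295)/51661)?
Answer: 51661/47118 ≈ 1.0964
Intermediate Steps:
1/((46823 + 295)/51661) = 1/(47118*(1/51661)) = 1/(47118/51661) = 51661/47118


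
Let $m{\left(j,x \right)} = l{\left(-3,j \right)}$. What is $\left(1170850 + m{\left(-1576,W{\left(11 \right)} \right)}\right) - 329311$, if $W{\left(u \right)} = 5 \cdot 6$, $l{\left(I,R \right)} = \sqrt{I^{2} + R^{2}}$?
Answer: $841539 + \sqrt{2483785} \approx 8.4312 \cdot 10^{5}$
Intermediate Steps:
$W{\left(u \right)} = 30$
$m{\left(j,x \right)} = \sqrt{9 + j^{2}}$ ($m{\left(j,x \right)} = \sqrt{\left(-3\right)^{2} + j^{2}} = \sqrt{9 + j^{2}}$)
$\left(1170850 + m{\left(-1576,W{\left(11 \right)} \right)}\right) - 329311 = \left(1170850 + \sqrt{9 + \left(-1576\right)^{2}}\right) - 329311 = \left(1170850 + \sqrt{9 + 2483776}\right) - 329311 = \left(1170850 + \sqrt{2483785}\right) - 329311 = 841539 + \sqrt{2483785}$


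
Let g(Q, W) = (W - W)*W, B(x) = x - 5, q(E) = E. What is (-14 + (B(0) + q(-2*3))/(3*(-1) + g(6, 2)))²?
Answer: 961/9 ≈ 106.78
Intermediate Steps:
B(x) = -5 + x
g(Q, W) = 0 (g(Q, W) = 0*W = 0)
(-14 + (B(0) + q(-2*3))/(3*(-1) + g(6, 2)))² = (-14 + ((-5 + 0) - 2*3)/(3*(-1) + 0))² = (-14 + (-5 - 6)/(-3 + 0))² = (-14 - 11/(-3))² = (-14 - 11*(-⅓))² = (-14 + 11/3)² = (-31/3)² = 961/9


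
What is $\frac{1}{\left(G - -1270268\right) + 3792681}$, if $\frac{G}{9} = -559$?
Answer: $\frac{1}{5057918} \approx 1.9771 \cdot 10^{-7}$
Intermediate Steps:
$G = -5031$ ($G = 9 \left(-559\right) = -5031$)
$\frac{1}{\left(G - -1270268\right) + 3792681} = \frac{1}{\left(-5031 - -1270268\right) + 3792681} = \frac{1}{\left(-5031 + 1270268\right) + 3792681} = \frac{1}{1265237 + 3792681} = \frac{1}{5057918}$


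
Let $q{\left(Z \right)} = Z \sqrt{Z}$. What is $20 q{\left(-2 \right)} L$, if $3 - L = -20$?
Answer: $- 920 i \sqrt{2} \approx - 1301.1 i$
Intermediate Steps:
$q{\left(Z \right)} = Z^{\frac{3}{2}}$
$L = 23$ ($L = 3 - -20 = 3 + 20 = 23$)
$20 q{\left(-2 \right)} L = 20 \left(-2\right)^{\frac{3}{2}} \cdot 23 = 20 \left(- 2 i \sqrt{2}\right) 23 = - 40 i \sqrt{2} \cdot 23 = - 920 i \sqrt{2}$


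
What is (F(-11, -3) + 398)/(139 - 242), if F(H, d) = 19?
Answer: -417/103 ≈ -4.0485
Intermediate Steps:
(F(-11, -3) + 398)/(139 - 242) = (19 + 398)/(139 - 242) = 417/(-103) = 417*(-1/103) = -417/103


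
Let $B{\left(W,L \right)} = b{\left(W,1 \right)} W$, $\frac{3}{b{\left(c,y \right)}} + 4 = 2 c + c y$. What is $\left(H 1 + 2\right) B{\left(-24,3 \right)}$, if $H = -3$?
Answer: $- \frac{18}{19} \approx -0.94737$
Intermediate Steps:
$b{\left(c,y \right)} = \frac{3}{-4 + 2 c + c y}$ ($b{\left(c,y \right)} = \frac{3}{-4 + \left(2 c + c y\right)} = \frac{3}{-4 + 2 c + c y}$)
$B{\left(W,L \right)} = \frac{3 W}{-4 + 3 W}$ ($B{\left(W,L \right)} = \frac{3}{-4 + 2 W + W 1} W = \frac{3}{-4 + 2 W + W} W = \frac{3}{-4 + 3 W} W = \frac{3 W}{-4 + 3 W}$)
$\left(H 1 + 2\right) B{\left(-24,3 \right)} = \left(\left(-3\right) 1 + 2\right) 3 \left(-24\right) \frac{1}{-4 + 3 \left(-24\right)} = \left(-3 + 2\right) 3 \left(-24\right) \frac{1}{-4 - 72} = - \frac{3 \left(-24\right)}{-76} = - \frac{3 \left(-24\right) \left(-1\right)}{76} = \left(-1\right) \frac{18}{19} = - \frac{18}{19}$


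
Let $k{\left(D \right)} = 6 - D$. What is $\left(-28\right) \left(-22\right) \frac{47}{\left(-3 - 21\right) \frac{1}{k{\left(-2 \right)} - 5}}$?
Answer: $-3619$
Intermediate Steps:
$\left(-28\right) \left(-22\right) \frac{47}{\left(-3 - 21\right) \frac{1}{k{\left(-2 \right)} - 5}} = \left(-28\right) \left(-22\right) \frac{47}{\left(-3 - 21\right) \frac{1}{\left(6 - -2\right) - 5}} = 616 \frac{47}{\left(-24\right) \frac{1}{\left(6 + 2\right) - 5}} = 616 \frac{47}{\left(-24\right) \frac{1}{8 - 5}} = 616 \frac{47}{\left(-24\right) \frac{1}{3}} = 616 \frac{47}{-8} = 616 \cdot 47 \left(- \frac{1}{8}\right) = 616 \left(- \frac{47}{8}\right) = -3619$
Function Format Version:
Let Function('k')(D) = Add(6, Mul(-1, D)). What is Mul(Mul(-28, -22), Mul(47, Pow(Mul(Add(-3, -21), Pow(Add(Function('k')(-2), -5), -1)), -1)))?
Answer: -3619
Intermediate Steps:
Mul(Mul(-28, -22), Mul(47, Pow(Mul(Add(-3, -21), Pow(Add(Function('k')(-2), -5), -1)), -1))) = Mul(Mul(-28, -22), Mul(47, Pow(Mul(Add(-3, -21), Pow(Add(Add(6, Mul(-1, -2)), -5), -1)), -1))) = Mul(616, Mul(47, Pow(Mul(-24, Pow(Add(Add(6, 2), -5), -1)), -1))) = Mul(616, Mul(47, Pow(Mul(-24, Pow(Add(8, -5), -1)), -1))) = Mul(616, Mul(47, Pow(Mul(-24, Pow(3, -1)), -1))) = Mul(616, Mul(47, Pow(Mul(-24, Rational(1, 3)), -1))) = Mul(616, Mul(47, Pow(-8, -1))) = Mul(616, Mul(47, Rational(-1, 8))) = Mul(616, Rational(-47, 8)) = -3619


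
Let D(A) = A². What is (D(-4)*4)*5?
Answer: 320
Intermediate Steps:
(D(-4)*4)*5 = ((-4)²*4)*5 = (16*4)*5 = 64*5 = 320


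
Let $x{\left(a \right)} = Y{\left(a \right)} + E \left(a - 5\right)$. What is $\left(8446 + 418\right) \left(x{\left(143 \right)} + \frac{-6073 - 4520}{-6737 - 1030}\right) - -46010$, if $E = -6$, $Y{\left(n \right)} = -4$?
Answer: $- \frac{6314354266}{863} \approx -7.3168 \cdot 10^{6}$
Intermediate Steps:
$x{\left(a \right)} = 26 - 6 a$ ($x{\left(a \right)} = -4 - 6 \left(a - 5\right) = -4 - 6 \left(-5 + a\right) = -4 - \left(-30 + 6 a\right) = 26 - 6 a$)
$\left(8446 + 418\right) \left(x{\left(143 \right)} + \frac{-6073 - 4520}{-6737 - 1030}\right) - -46010 = \left(8446 + 418\right) \left(\left(26 - 858\right) + \frac{-6073 - 4520}{-6737 - 1030}\right) - -46010 = 8864 \left(\left(26 - 858\right) - \frac{10593}{-7767}\right) + 46010 = 8864 \left(-832 - - \frac{1177}{863}\right) + 46010 = 8864 \left(-832 + \frac{1177}{863}\right) + 46010 = 8864 \left(- \frac{716839}{863}\right) + 46010 = - \frac{6354060896}{863} + 46010 = - \frac{6314354266}{863}$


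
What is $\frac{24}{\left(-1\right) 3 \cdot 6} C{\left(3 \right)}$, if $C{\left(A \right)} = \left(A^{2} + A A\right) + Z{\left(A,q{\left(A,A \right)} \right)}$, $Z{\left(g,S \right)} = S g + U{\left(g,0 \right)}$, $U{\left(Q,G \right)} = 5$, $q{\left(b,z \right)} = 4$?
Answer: $- \frac{140}{3} \approx -46.667$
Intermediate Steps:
$Z{\left(g,S \right)} = 5 + S g$ ($Z{\left(g,S \right)} = S g + 5 = 5 + S g$)
$C{\left(A \right)} = 5 + 2 A^{2} + 4 A$ ($C{\left(A \right)} = \left(A^{2} + A A\right) + \left(5 + 4 A\right) = \left(A^{2} + A^{2}\right) + \left(5 + 4 A\right) = 2 A^{2} + \left(5 + 4 A\right) = 5 + 2 A^{2} + 4 A$)
$\frac{24}{\left(-1\right) 3 \cdot 6} C{\left(3 \right)} = \frac{24}{\left(-1\right) 3 \cdot 6} \left(5 + 2 \cdot 3^{2} + 4 \cdot 3\right) = \frac{24}{\left(-3\right) 6} \left(5 + 2 \cdot 9 + 12\right) = \frac{24}{-18} \left(5 + 18 + 12\right) = 24 \left(- \frac{1}{18}\right) 35 = \left(- \frac{4}{3}\right) 35 = - \frac{140}{3}$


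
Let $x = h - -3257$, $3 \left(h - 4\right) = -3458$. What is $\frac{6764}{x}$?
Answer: $\frac{20292}{6325} \approx 3.2082$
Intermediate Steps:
$h = - \frac{3446}{3}$ ($h = 4 + \frac{1}{3} \left(-3458\right) = 4 - \frac{3458}{3} = - \frac{3446}{3} \approx -1148.7$)
$x = \frac{6325}{3}$ ($x = - \frac{3446}{3} - -3257 = - \frac{3446}{3} + 3257 = \frac{6325}{3} \approx 2108.3$)
$\frac{6764}{x} = \frac{6764}{\frac{6325}{3}} = 6764 \cdot \frac{3}{6325} = \frac{20292}{6325}$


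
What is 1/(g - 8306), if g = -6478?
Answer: -1/14784 ≈ -6.7641e-5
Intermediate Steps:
1/(g - 8306) = 1/(-6478 - 8306) = 1/(-14784) = -1/14784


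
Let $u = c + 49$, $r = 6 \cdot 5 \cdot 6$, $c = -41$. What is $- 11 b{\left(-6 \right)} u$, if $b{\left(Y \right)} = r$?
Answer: $-15840$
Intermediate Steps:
$r = 180$ ($r = 30 \cdot 6 = 180$)
$u = 8$ ($u = -41 + 49 = 8$)
$b{\left(Y \right)} = 180$
$- 11 b{\left(-6 \right)} u = \left(-11\right) 180 \cdot 8 = \left(-1980\right) 8 = -15840$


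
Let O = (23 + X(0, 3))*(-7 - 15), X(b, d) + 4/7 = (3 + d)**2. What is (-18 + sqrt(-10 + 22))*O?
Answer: 161964/7 - 17996*sqrt(3)/7 ≈ 18685.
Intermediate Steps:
X(b, d) = -4/7 + (3 + d)**2
O = -8998/7 (O = (23 + (-4/7 + (3 + 3)**2))*(-7 - 15) = (23 + (-4/7 + 6**2))*(-22) = (23 + (-4/7 + 36))*(-22) = (23 + 248/7)*(-22) = (409/7)*(-22) = -8998/7 ≈ -1285.4)
(-18 + sqrt(-10 + 22))*O = (-18 + sqrt(-10 + 22))*(-8998/7) = (-18 + sqrt(12))*(-8998/7) = (-18 + 2*sqrt(3))*(-8998/7) = 161964/7 - 17996*sqrt(3)/7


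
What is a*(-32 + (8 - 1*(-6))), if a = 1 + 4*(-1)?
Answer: 54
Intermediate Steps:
a = -3 (a = 1 - 4 = -3)
a*(-32 + (8 - 1*(-6))) = -3*(-32 + (8 - 1*(-6))) = -3*(-32 + (8 + 6)) = -3*(-32 + 14) = -3*(-18) = 54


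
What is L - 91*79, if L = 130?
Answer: -7059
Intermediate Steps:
L - 91*79 = 130 - 91*79 = 130 - 7189 = -7059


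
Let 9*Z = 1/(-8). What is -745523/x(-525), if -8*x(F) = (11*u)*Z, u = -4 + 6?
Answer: -214710624/11 ≈ -1.9519e+7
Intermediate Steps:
Z = -1/72 (Z = (1/9)/(-8) = (1/9)*(-1/8) = -1/72 ≈ -0.013889)
u = 2
x(F) = 11/288 (x(F) = -11*2*(-1)/(8*72) = -11*(-1)/(4*72) = -1/8*(-11/36) = 11/288)
-745523/x(-525) = -745523/11/288 = -745523*288/11 = -214710624/11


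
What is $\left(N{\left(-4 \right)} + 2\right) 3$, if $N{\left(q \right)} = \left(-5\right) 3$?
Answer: $-39$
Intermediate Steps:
$N{\left(q \right)} = -15$
$\left(N{\left(-4 \right)} + 2\right) 3 = \left(-15 + 2\right) 3 = \left(-13\right) 3 = -39$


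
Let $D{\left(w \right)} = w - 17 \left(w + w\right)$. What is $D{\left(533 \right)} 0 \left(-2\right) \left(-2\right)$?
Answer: $0$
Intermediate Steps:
$D{\left(w \right)} = - 33 w$ ($D{\left(w \right)} = w - 17 \cdot 2 w = w - 34 w = - 33 w$)
$D{\left(533 \right)} 0 \left(-2\right) \left(-2\right) = \left(-33\right) 533 \cdot 0 \left(-2\right) \left(-2\right) = - 17589 \cdot 0 \left(-2\right) = \left(-17589\right) 0 = 0$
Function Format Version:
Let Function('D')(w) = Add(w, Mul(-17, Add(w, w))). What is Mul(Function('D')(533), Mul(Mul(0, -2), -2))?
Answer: 0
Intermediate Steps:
Function('D')(w) = Mul(-33, w) (Function('D')(w) = Add(w, Mul(-17, Mul(2, w))) = Add(w, Mul(-34, w)) = Mul(-33, w))
Mul(Function('D')(533), Mul(Mul(0, -2), -2)) = Mul(Mul(-33, 533), Mul(Mul(0, -2), -2)) = Mul(-17589, Mul(0, -2)) = Mul(-17589, 0) = 0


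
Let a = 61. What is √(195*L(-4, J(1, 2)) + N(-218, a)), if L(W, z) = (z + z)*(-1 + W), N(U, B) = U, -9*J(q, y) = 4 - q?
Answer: 12*√3 ≈ 20.785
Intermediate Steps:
J(q, y) = -4/9 + q/9 (J(q, y) = -(4 - q)/9 = -4/9 + q/9)
L(W, z) = 2*z*(-1 + W) (L(W, z) = (2*z)*(-1 + W) = 2*z*(-1 + W))
√(195*L(-4, J(1, 2)) + N(-218, a)) = √(195*(2*(-4/9 + (⅑)*1)*(-1 - 4)) - 218) = √(195*(2*(-4/9 + ⅑)*(-5)) - 218) = √(195*(2*(-⅓)*(-5)) - 218) = √(195*(10/3) - 218) = √(650 - 218) = √432 = 12*√3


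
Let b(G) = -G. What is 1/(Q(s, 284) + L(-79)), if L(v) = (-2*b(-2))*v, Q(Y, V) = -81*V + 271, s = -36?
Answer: -1/22417 ≈ -4.4609e-5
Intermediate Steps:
Q(Y, V) = 271 - 81*V
L(v) = -4*v (L(v) = (-(-2)*(-2))*v = (-2*2)*v = -4*v)
1/(Q(s, 284) + L(-79)) = 1/((271 - 81*284) - 4*(-79)) = 1/((271 - 23004) + 316) = 1/(-22733 + 316) = 1/(-22417) = -1/22417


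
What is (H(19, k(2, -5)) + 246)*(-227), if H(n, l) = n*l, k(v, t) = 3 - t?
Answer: -90346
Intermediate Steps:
H(n, l) = l*n
(H(19, k(2, -5)) + 246)*(-227) = ((3 - 1*(-5))*19 + 246)*(-227) = ((3 + 5)*19 + 246)*(-227) = (8*19 + 246)*(-227) = (152 + 246)*(-227) = 398*(-227) = -90346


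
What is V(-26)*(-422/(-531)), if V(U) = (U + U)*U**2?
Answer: -14834144/531 ≈ -27936.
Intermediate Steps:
V(U) = 2*U**3 (V(U) = (2*U)*U**2 = 2*U**3)
V(-26)*(-422/(-531)) = (2*(-26)**3)*(-422/(-531)) = (2*(-17576))*(-422*(-1/531)) = -35152*422/531 = -14834144/531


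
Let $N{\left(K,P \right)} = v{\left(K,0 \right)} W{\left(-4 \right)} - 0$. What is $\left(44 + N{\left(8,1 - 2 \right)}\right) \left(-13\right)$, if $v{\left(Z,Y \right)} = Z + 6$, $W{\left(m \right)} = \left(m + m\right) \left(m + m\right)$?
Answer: $-12220$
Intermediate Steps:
$W{\left(m \right)} = 4 m^{2}$ ($W{\left(m \right)} = 2 m 2 m = 4 m^{2}$)
$v{\left(Z,Y \right)} = 6 + Z$
$N{\left(K,P \right)} = 384 + 64 K$ ($N{\left(K,P \right)} = \left(6 + K\right) 4 \left(-4\right)^{2} - 0 = \left(6 + K\right) 4 \cdot 16 + 0 = \left(6 + K\right) 64 + 0 = \left(384 + 64 K\right) + 0 = 384 + 64 K$)
$\left(44 + N{\left(8,1 - 2 \right)}\right) \left(-13\right) = \left(44 + \left(384 + 64 \cdot 8\right)\right) \left(-13\right) = \left(44 + \left(384 + 512\right)\right) \left(-13\right) = \left(44 + 896\right) \left(-13\right) = 940 \left(-13\right) = -12220$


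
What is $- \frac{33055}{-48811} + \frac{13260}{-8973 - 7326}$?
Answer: $- \frac{36156805}{265190163} \approx -0.13634$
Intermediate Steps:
$- \frac{33055}{-48811} + \frac{13260}{-8973 - 7326} = \left(-33055\right) \left(- \frac{1}{48811}\right) + \frac{13260}{-8973 - 7326} = \frac{33055}{48811} + \frac{13260}{-16299} = \frac{33055}{48811} + 13260 \left(- \frac{1}{16299}\right) = \frac{33055}{48811} - \frac{4420}{5433} = - \frac{36156805}{265190163}$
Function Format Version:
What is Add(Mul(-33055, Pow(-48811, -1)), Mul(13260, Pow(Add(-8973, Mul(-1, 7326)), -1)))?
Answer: Rational(-36156805, 265190163) ≈ -0.13634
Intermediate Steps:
Add(Mul(-33055, Pow(-48811, -1)), Mul(13260, Pow(Add(-8973, Mul(-1, 7326)), -1))) = Add(Mul(-33055, Rational(-1, 48811)), Mul(13260, Pow(Add(-8973, -7326), -1))) = Add(Rational(33055, 48811), Mul(13260, Pow(-16299, -1))) = Add(Rational(33055, 48811), Mul(13260, Rational(-1, 16299))) = Add(Rational(33055, 48811), Rational(-4420, 5433)) = Rational(-36156805, 265190163)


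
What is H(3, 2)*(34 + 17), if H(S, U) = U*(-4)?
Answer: -408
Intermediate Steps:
H(S, U) = -4*U
H(3, 2)*(34 + 17) = (-4*2)*(34 + 17) = -8*51 = -408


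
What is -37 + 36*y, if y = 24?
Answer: 827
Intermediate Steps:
-37 + 36*y = -37 + 36*24 = -37 + 864 = 827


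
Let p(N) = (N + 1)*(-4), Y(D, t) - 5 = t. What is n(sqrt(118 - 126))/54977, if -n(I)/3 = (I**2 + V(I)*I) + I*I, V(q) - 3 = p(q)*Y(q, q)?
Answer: -528/54977 - 90*I*sqrt(2)/54977 ≈ -0.009604 - 0.0023151*I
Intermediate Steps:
Y(D, t) = 5 + t
p(N) = -4 - 4*N (p(N) = (1 + N)*(-4) = -4 - 4*N)
V(q) = 3 + (-4 - 4*q)*(5 + q)
n(I) = -6*I**2 - 3*I*(3 - 4*(1 + I)*(5 + I)) (n(I) = -3*((I**2 + (3 - 4*(1 + I)*(5 + I))*I) + I*I) = -3*((I**2 + I*(3 - 4*(1 + I)*(5 + I))) + I**2) = -3*(2*I**2 + I*(3 - 4*(1 + I)*(5 + I))) = -6*I**2 - 3*I*(3 - 4*(1 + I)*(5 + I)))
n(sqrt(118 - 126))/54977 = (3*sqrt(118 - 126)*(17 + 4*(sqrt(118 - 126))**2 + 22*sqrt(118 - 126)))/54977 = (3*sqrt(-8)*(17 + 4*(sqrt(-8))**2 + 22*sqrt(-8)))*(1/54977) = (3*(2*I*sqrt(2))*(17 + 4*(2*I*sqrt(2))**2 + 22*(2*I*sqrt(2))))*(1/54977) = (3*(2*I*sqrt(2))*(17 + 4*(-8) + 44*I*sqrt(2)))*(1/54977) = (3*(2*I*sqrt(2))*(17 - 32 + 44*I*sqrt(2)))*(1/54977) = (3*(2*I*sqrt(2))*(-15 + 44*I*sqrt(2)))*(1/54977) = (6*I*sqrt(2)*(-15 + 44*I*sqrt(2)))*(1/54977) = 6*I*sqrt(2)*(-15 + 44*I*sqrt(2))/54977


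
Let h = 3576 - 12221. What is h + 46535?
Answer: 37890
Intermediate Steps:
h = -8645
h + 46535 = -8645 + 46535 = 37890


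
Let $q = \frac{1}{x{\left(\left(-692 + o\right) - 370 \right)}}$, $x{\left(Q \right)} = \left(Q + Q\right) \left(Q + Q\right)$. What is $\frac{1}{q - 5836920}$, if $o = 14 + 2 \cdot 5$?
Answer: $- \frac{4309776}{25155817729919} \approx -1.7132 \cdot 10^{-7}$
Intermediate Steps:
$o = 24$ ($o = 14 + 10 = 24$)
$x{\left(Q \right)} = 4 Q^{2}$ ($x{\left(Q \right)} = 2 Q 2 Q = 4 Q^{2}$)
$q = \frac{1}{4309776}$ ($q = \frac{1}{4 \left(\left(-692 + 24\right) - 370\right)^{2}} = \frac{1}{4 \left(-668 - 370\right)^{2}} = \frac{1}{4 \left(-1038\right)^{2}} = \frac{1}{4 \cdot 1077444} = \frac{1}{4309776} \approx 2.3203 \cdot 10^{-7}$)
$\frac{1}{q - 5836920} = \frac{1}{\frac{1}{4309776} - 5836920} = \frac{1}{- \frac{25155817729919}{4309776}} = - \frac{4309776}{25155817729919}$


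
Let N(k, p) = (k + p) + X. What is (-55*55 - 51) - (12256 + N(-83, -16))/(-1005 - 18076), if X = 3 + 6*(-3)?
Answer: -58681014/19081 ≈ -3075.4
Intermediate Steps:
X = -15 (X = 3 - 18 = -15)
N(k, p) = -15 + k + p (N(k, p) = (k + p) - 15 = -15 + k + p)
(-55*55 - 51) - (12256 + N(-83, -16))/(-1005 - 18076) = (-55*55 - 51) - (12256 + (-15 - 83 - 16))/(-1005 - 18076) = (-3025 - 51) - (12256 - 114)/(-19081) = -3076 - 12142*(-1)/19081 = -3076 - 1*(-12142/19081) = -3076 + 12142/19081 = -58681014/19081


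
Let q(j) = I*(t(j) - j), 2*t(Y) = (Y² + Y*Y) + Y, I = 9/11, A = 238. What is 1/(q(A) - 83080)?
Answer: -11/405155 ≈ -2.7150e-5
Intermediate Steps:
I = 9/11 (I = 9*(1/11) = 9/11 ≈ 0.81818)
t(Y) = Y² + Y/2 (t(Y) = ((Y² + Y*Y) + Y)/2 = ((Y² + Y²) + Y)/2 = (2*Y² + Y)/2 = (Y + 2*Y²)/2 = Y² + Y/2)
q(j) = -9*j/11 + 9*j*(½ + j)/11 (q(j) = 9*(j*(½ + j) - j)/11 = 9*(-j + j*(½ + j))/11 = -9*j/11 + 9*j*(½ + j)/11)
1/(q(A) - 83080) = 1/((9/22)*238*(-1 + 2*238) - 83080) = 1/((9/22)*238*(-1 + 476) - 83080) = 1/((9/22)*238*475 - 83080) = 1/(508725/11 - 83080) = 1/(-405155/11) = -11/405155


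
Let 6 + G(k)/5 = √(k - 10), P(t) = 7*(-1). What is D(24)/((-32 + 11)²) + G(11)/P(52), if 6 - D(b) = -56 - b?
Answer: 1661/441 ≈ 3.7664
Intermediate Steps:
P(t) = -7
G(k) = -30 + 5*√(-10 + k) (G(k) = -30 + 5*√(k - 10) = -30 + 5*√(-10 + k))
D(b) = 62 + b (D(b) = 6 - (-56 - b) = 6 + (56 + b) = 62 + b)
D(24)/((-32 + 11)²) + G(11)/P(52) = (62 + 24)/((-32 + 11)²) + (-30 + 5*√(-10 + 11))/(-7) = 86/((-21)²) + (-30 + 5*√1)*(-⅐) = 86/441 + (-30 + 5*1)*(-⅐) = 86*(1/441) + (-30 + 5)*(-⅐) = 86/441 - 25*(-⅐) = 86/441 + 25/7 = 1661/441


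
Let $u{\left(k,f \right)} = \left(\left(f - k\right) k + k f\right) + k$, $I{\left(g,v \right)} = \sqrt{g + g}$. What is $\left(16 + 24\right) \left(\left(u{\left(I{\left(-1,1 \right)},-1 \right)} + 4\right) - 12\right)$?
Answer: $-240 - 40 i \sqrt{2} \approx -240.0 - 56.569 i$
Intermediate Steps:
$I{\left(g,v \right)} = \sqrt{2} \sqrt{g}$ ($I{\left(g,v \right)} = \sqrt{2 g} = \sqrt{2} \sqrt{g}$)
$u{\left(k,f \right)} = k + f k + k \left(f - k\right)$ ($u{\left(k,f \right)} = \left(k \left(f - k\right) + f k\right) + k = \left(f k + k \left(f - k\right)\right) + k = k + f k + k \left(f - k\right)$)
$\left(16 + 24\right) \left(\left(u{\left(I{\left(-1,1 \right)},-1 \right)} + 4\right) - 12\right) = \left(16 + 24\right) \left(\left(\sqrt{2} \sqrt{-1} \left(1 - \sqrt{2} \sqrt{-1} + 2 \left(-1\right)\right) + 4\right) - 12\right) = 40 \left(\left(\sqrt{2} i \left(1 - \sqrt{2} i - 2\right) + 4\right) - 12\right) = 40 \left(\left(i \sqrt{2} \left(1 - i \sqrt{2} - 2\right) + 4\right) - 12\right) = 40 \left(\left(i \sqrt{2} \left(-1 - i \sqrt{2}\right) + 4\right) - 12\right) = 40 \left(\left(4 + i \sqrt{2} \left(-1 - i \sqrt{2}\right)\right) - 12\right) = 40 \left(-8 + i \sqrt{2} \left(-1 - i \sqrt{2}\right)\right) = -320 + 40 i \sqrt{2} \left(-1 - i \sqrt{2}\right)$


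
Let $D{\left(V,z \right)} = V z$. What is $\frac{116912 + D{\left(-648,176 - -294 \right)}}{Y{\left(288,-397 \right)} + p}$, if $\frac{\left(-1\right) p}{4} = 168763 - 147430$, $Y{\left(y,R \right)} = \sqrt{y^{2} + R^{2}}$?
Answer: $\frac{16012379136}{7281309671} + \frac{187648 \sqrt{240553}}{7281309671} \approx 2.2117$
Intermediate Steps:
$Y{\left(y,R \right)} = \sqrt{R^{2} + y^{2}}$
$p = -85332$ ($p = - 4 \left(168763 - 147430\right) = \left(-4\right) 21333 = -85332$)
$\frac{116912 + D{\left(-648,176 - -294 \right)}}{Y{\left(288,-397 \right)} + p} = \frac{116912 - 648 \left(176 - -294\right)}{\sqrt{\left(-397\right)^{2} + 288^{2}} - 85332} = \frac{116912 - 648 \left(176 + 294\right)}{\sqrt{157609 + 82944} - 85332} = \frac{116912 - 304560}{\sqrt{240553} - 85332} = \frac{116912 - 304560}{-85332 + \sqrt{240553}} = - \frac{187648}{-85332 + \sqrt{240553}}$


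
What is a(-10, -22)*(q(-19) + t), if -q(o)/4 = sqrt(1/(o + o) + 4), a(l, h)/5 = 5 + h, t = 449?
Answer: -38165 + 170*sqrt(5738)/19 ≈ -37487.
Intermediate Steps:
a(l, h) = 25 + 5*h (a(l, h) = 5*(5 + h) = 25 + 5*h)
q(o) = -4*sqrt(4 + 1/(2*o)) (q(o) = -4*sqrt(1/(o + o) + 4) = -4*sqrt(1/(2*o) + 4) = -4*sqrt(4 + 1/(2*o)))
a(-10, -22)*(q(-19) + t) = (25 + 5*(-22))*(-2*sqrt(16 + 2/(-19)) + 449) = (25 - 110)*(-2*sqrt(16 + 2*(-1/19)) + 449) = -85*(-2*sqrt(16 - 2/19) + 449) = -85*(-2*sqrt(5738)/19 + 449) = -85*(449 - 2*sqrt(5738)/19) = -38165 + 170*sqrt(5738)/19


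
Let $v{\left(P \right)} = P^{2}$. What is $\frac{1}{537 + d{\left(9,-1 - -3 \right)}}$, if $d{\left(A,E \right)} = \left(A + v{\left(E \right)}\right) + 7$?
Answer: $\frac{1}{557} \approx 0.0017953$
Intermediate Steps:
$d{\left(A,E \right)} = 7 + A + E^{2}$ ($d{\left(A,E \right)} = \left(A + E^{2}\right) + 7 = 7 + A + E^{2}$)
$\frac{1}{537 + d{\left(9,-1 - -3 \right)}} = \frac{1}{537 + \left(7 + 9 + \left(-1 - -3\right)^{2}\right)} = \frac{1}{537 + \left(7 + 9 + \left(-1 + 3\right)^{2}\right)} = \frac{1}{537 + \left(7 + 9 + 2^{2}\right)} = \frac{1}{537 + \left(7 + 9 + 4\right)} = \frac{1}{537 + 20} = \frac{1}{557}$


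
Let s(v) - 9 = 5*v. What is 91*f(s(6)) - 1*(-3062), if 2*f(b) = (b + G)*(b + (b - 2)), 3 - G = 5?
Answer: 131008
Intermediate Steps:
G = -2 (G = 3 - 1*5 = 3 - 5 = -2)
s(v) = 9 + 5*v
f(b) = (-2 + b)*(-2 + 2*b)/2 (f(b) = ((b - 2)*(b + (b - 2)))/2 = ((-2 + b)*(b + (-2 + b)))/2 = ((-2 + b)*(-2 + 2*b))/2 = (-2 + b)*(-2 + 2*b)/2)
91*f(s(6)) - 1*(-3062) = 91*(2 + (9 + 5*6)**2 - 3*(9 + 5*6)) - 1*(-3062) = 91*(2 + (9 + 30)**2 - 3*(9 + 30)) + 3062 = 91*(2 + 39**2 - 3*39) + 3062 = 91*(2 + 1521 - 117) + 3062 = 91*1406 + 3062 = 127946 + 3062 = 131008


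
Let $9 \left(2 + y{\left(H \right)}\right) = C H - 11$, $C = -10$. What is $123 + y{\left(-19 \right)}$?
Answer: $\frac{1268}{9} \approx 140.89$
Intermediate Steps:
$y{\left(H \right)} = - \frac{29}{9} - \frac{10 H}{9}$ ($y{\left(H \right)} = -2 + \frac{- 10 H - 11}{9} = -2 + \frac{-11 - 10 H}{9} = -2 - \left(\frac{11}{9} + \frac{10 H}{9}\right) = - \frac{29}{9} - \frac{10 H}{9}$)
$123 + y{\left(-19 \right)} = 123 - - \frac{161}{9} = 123 + \left(- \frac{29}{9} + \frac{190}{9}\right) = 123 + \frac{161}{9} = \frac{1268}{9}$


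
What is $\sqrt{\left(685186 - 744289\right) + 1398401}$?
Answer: $\sqrt{1339298} \approx 1157.3$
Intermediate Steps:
$\sqrt{\left(685186 - 744289\right) + 1398401} = \sqrt{-59103 + 1398401} = \sqrt{1339298}$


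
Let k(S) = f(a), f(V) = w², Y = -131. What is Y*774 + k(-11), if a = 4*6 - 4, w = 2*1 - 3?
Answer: -101393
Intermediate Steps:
w = -1 (w = 2 - 3 = -1)
a = 20 (a = 24 - 4 = 20)
f(V) = 1 (f(V) = (-1)² = 1)
k(S) = 1
Y*774 + k(-11) = -131*774 + 1 = -101394 + 1 = -101393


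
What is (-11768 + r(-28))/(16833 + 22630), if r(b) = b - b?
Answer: -11768/39463 ≈ -0.29820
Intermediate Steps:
r(b) = 0
(-11768 + r(-28))/(16833 + 22630) = (-11768 + 0)/(16833 + 22630) = -11768/39463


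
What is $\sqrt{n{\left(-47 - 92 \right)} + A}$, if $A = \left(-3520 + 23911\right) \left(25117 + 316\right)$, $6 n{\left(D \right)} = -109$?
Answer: $\frac{\sqrt{18669754254}}{6} \approx 22773.0$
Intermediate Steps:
$n{\left(D \right)} = - \frac{109}{6}$ ($n{\left(D \right)} = \frac{1}{6} \left(-109\right) = - \frac{109}{6}$)
$A = 518604303$ ($A = 20391 \cdot 25433 = 518604303$)
$\sqrt{n{\left(-47 - 92 \right)} + A} = \sqrt{- \frac{109}{6} + 518604303} = \sqrt{\frac{3111625709}{6}} = \frac{\sqrt{18669754254}}{6}$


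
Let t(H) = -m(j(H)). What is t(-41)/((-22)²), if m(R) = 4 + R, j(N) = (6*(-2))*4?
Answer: 1/11 ≈ 0.090909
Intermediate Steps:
j(N) = -48 (j(N) = -12*4 = -48)
t(H) = 44 (t(H) = -(4 - 48) = -1*(-44) = 44)
t(-41)/((-22)²) = 44/((-22)²) = 44/484 = 44*(1/484) = 1/11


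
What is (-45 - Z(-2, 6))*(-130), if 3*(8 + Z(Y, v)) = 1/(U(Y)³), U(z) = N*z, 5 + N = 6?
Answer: 57655/12 ≈ 4804.6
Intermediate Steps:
N = 1 (N = -5 + 6 = 1)
U(z) = z (U(z) = 1*z = z)
Z(Y, v) = -8 + 1/(3*Y³) (Z(Y, v) = -8 + 1/(3*(Y³)) = -8 + 1/(3*Y³))
(-45 - Z(-2, 6))*(-130) = (-45 - (-8 + (⅓)/(-2)³))*(-130) = (-45 - (-8 + (⅓)*(-⅛)))*(-130) = (-45 - (-8 - 1/24))*(-130) = (-45 - 1*(-193/24))*(-130) = (-45 + 193/24)*(-130) = -887/24*(-130) = 57655/12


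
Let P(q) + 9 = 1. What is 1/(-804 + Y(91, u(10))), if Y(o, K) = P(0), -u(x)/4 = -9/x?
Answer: -1/812 ≈ -0.0012315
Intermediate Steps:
u(x) = 36/x (u(x) = -(-36)/x = 36/x)
P(q) = -8 (P(q) = -9 + 1 = -8)
Y(o, K) = -8
1/(-804 + Y(91, u(10))) = 1/(-804 - 8) = 1/(-812) = -1/812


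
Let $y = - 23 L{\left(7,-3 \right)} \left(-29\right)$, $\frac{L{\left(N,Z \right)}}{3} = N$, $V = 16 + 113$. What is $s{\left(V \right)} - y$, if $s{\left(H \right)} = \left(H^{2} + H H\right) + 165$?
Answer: $19440$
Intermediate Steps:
$V = 129$
$L{\left(N,Z \right)} = 3 N$
$y = 14007$ ($y = - 23 \cdot 3 \cdot 7 \left(-29\right) = \left(-23\right) 21 \left(-29\right) = \left(-483\right) \left(-29\right) = 14007$)
$s{\left(H \right)} = 165 + 2 H^{2}$ ($s{\left(H \right)} = \left(H^{2} + H^{2}\right) + 165 = 2 H^{2} + 165 = 165 + 2 H^{2}$)
$s{\left(V \right)} - y = \left(165 + 2 \cdot 129^{2}\right) - 14007 = \left(165 + 2 \cdot 16641\right) - 14007 = \left(165 + 33282\right) - 14007 = 33447 - 14007 = 19440$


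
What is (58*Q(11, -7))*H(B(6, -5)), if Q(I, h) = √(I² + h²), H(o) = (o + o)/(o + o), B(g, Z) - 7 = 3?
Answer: 58*√170 ≈ 756.23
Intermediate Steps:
B(g, Z) = 10 (B(g, Z) = 7 + 3 = 10)
H(o) = 1 (H(o) = (2*o)/((2*o)) = (2*o)*(1/(2*o)) = 1)
(58*Q(11, -7))*H(B(6, -5)) = (58*√(11² + (-7)²))*1 = (58*√(121 + 49))*1 = (58*√170)*1 = 58*√170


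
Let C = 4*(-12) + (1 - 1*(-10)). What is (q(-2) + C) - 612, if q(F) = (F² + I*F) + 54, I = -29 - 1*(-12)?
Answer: -557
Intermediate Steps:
I = -17 (I = -29 + 12 = -17)
C = -37 (C = -48 + (1 + 10) = -48 + 11 = -37)
q(F) = 54 + F² - 17*F (q(F) = (F² - 17*F) + 54 = 54 + F² - 17*F)
(q(-2) + C) - 612 = ((54 + (-2)² - 17*(-2)) - 37) - 612 = ((54 + 4 + 34) - 37) - 612 = (92 - 37) - 612 = 55 - 612 = -557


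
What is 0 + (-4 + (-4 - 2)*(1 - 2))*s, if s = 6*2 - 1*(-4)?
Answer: 32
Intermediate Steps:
s = 16 (s = 12 + 4 = 16)
0 + (-4 + (-4 - 2)*(1 - 2))*s = 0 + (-4 + (-4 - 2)*(1 - 2))*16 = 0 + (-4 - 6*(-1))*16 = 0 + (-4 + 6)*16 = 0 + 2*16 = 0 + 32 = 32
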